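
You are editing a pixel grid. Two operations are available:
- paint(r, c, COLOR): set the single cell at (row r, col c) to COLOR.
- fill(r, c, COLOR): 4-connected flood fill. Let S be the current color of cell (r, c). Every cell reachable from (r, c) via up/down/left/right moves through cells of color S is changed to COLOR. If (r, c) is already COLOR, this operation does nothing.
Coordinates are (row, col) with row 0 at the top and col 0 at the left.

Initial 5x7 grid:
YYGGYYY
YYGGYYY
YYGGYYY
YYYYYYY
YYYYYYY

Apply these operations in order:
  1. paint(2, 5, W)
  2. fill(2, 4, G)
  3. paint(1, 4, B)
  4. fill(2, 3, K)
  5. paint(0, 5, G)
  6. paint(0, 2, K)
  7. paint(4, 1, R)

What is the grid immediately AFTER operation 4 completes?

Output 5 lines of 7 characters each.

After op 1 paint(2,5,W):
YYGGYYY
YYGGYYY
YYGGYWY
YYYYYYY
YYYYYYY
After op 2 fill(2,4,G) [28 cells changed]:
GGGGGGG
GGGGGGG
GGGGGWG
GGGGGGG
GGGGGGG
After op 3 paint(1,4,B):
GGGGGGG
GGGGBGG
GGGGGWG
GGGGGGG
GGGGGGG
After op 4 fill(2,3,K) [33 cells changed]:
KKKKKKK
KKKKBKK
KKKKKWK
KKKKKKK
KKKKKKK

Answer: KKKKKKK
KKKKBKK
KKKKKWK
KKKKKKK
KKKKKKK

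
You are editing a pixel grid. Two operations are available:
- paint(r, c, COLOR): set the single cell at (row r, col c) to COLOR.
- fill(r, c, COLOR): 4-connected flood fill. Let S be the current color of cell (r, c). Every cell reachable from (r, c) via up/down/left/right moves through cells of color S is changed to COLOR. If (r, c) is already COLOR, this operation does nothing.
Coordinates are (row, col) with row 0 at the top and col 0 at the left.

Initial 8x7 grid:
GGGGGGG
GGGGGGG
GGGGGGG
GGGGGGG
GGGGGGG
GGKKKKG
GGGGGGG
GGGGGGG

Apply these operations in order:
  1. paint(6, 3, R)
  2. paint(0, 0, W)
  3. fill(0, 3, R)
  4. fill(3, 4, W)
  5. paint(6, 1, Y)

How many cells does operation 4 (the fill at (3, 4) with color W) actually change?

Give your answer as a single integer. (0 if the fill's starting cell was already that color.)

After op 1 paint(6,3,R):
GGGGGGG
GGGGGGG
GGGGGGG
GGGGGGG
GGGGGGG
GGKKKKG
GGGRGGG
GGGGGGG
After op 2 paint(0,0,W):
WGGGGGG
GGGGGGG
GGGGGGG
GGGGGGG
GGGGGGG
GGKKKKG
GGGRGGG
GGGGGGG
After op 3 fill(0,3,R) [50 cells changed]:
WRRRRRR
RRRRRRR
RRRRRRR
RRRRRRR
RRRRRRR
RRKKKKR
RRRRRRR
RRRRRRR
After op 4 fill(3,4,W) [51 cells changed]:
WWWWWWW
WWWWWWW
WWWWWWW
WWWWWWW
WWWWWWW
WWKKKKW
WWWWWWW
WWWWWWW

Answer: 51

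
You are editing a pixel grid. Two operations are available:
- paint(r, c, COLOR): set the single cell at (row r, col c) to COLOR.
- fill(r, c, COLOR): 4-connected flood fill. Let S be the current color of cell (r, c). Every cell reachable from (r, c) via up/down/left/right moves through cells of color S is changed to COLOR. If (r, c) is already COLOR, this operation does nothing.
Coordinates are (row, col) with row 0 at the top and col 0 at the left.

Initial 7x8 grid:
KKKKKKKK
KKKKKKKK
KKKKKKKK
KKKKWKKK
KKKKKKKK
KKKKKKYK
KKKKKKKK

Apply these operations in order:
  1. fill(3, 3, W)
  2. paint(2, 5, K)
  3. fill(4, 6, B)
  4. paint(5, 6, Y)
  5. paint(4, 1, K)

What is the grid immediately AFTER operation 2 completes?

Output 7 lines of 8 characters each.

After op 1 fill(3,3,W) [54 cells changed]:
WWWWWWWW
WWWWWWWW
WWWWWWWW
WWWWWWWW
WWWWWWWW
WWWWWWYW
WWWWWWWW
After op 2 paint(2,5,K):
WWWWWWWW
WWWWWWWW
WWWWWKWW
WWWWWWWW
WWWWWWWW
WWWWWWYW
WWWWWWWW

Answer: WWWWWWWW
WWWWWWWW
WWWWWKWW
WWWWWWWW
WWWWWWWW
WWWWWWYW
WWWWWWWW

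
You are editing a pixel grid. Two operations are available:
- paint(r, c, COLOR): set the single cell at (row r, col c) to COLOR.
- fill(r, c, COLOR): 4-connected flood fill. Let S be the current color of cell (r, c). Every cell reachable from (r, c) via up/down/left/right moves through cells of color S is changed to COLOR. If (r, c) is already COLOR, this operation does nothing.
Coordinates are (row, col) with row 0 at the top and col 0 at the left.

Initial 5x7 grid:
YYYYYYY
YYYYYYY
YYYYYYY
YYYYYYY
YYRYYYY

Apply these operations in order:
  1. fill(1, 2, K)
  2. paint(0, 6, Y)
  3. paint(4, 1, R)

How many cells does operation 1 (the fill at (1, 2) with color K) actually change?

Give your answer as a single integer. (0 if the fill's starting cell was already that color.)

Answer: 34

Derivation:
After op 1 fill(1,2,K) [34 cells changed]:
KKKKKKK
KKKKKKK
KKKKKKK
KKKKKKK
KKRKKKK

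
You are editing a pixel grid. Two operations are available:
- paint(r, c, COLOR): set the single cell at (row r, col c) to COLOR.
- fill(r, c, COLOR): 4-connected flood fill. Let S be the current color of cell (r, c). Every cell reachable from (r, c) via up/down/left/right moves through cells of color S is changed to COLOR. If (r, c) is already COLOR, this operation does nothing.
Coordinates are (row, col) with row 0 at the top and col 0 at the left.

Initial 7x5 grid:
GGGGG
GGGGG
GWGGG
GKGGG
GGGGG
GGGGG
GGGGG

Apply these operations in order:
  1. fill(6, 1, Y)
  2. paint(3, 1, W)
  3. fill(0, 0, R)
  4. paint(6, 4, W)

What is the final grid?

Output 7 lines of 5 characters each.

Answer: RRRRR
RRRRR
RWRRR
RWRRR
RRRRR
RRRRR
RRRRW

Derivation:
After op 1 fill(6,1,Y) [33 cells changed]:
YYYYY
YYYYY
YWYYY
YKYYY
YYYYY
YYYYY
YYYYY
After op 2 paint(3,1,W):
YYYYY
YYYYY
YWYYY
YWYYY
YYYYY
YYYYY
YYYYY
After op 3 fill(0,0,R) [33 cells changed]:
RRRRR
RRRRR
RWRRR
RWRRR
RRRRR
RRRRR
RRRRR
After op 4 paint(6,4,W):
RRRRR
RRRRR
RWRRR
RWRRR
RRRRR
RRRRR
RRRRW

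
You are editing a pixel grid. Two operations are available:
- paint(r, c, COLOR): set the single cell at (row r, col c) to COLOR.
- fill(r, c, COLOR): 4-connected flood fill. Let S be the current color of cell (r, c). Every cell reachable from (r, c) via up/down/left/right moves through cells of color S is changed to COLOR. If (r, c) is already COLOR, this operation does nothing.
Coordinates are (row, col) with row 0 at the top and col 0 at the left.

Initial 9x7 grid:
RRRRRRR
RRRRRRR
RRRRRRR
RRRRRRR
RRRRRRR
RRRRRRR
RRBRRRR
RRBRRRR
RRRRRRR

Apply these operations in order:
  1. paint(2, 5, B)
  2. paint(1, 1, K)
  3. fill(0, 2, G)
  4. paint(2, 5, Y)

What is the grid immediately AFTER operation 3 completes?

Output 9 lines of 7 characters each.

After op 1 paint(2,5,B):
RRRRRRR
RRRRRRR
RRRRRBR
RRRRRRR
RRRRRRR
RRRRRRR
RRBRRRR
RRBRRRR
RRRRRRR
After op 2 paint(1,1,K):
RRRRRRR
RKRRRRR
RRRRRBR
RRRRRRR
RRRRRRR
RRRRRRR
RRBRRRR
RRBRRRR
RRRRRRR
After op 3 fill(0,2,G) [59 cells changed]:
GGGGGGG
GKGGGGG
GGGGGBG
GGGGGGG
GGGGGGG
GGGGGGG
GGBGGGG
GGBGGGG
GGGGGGG

Answer: GGGGGGG
GKGGGGG
GGGGGBG
GGGGGGG
GGGGGGG
GGGGGGG
GGBGGGG
GGBGGGG
GGGGGGG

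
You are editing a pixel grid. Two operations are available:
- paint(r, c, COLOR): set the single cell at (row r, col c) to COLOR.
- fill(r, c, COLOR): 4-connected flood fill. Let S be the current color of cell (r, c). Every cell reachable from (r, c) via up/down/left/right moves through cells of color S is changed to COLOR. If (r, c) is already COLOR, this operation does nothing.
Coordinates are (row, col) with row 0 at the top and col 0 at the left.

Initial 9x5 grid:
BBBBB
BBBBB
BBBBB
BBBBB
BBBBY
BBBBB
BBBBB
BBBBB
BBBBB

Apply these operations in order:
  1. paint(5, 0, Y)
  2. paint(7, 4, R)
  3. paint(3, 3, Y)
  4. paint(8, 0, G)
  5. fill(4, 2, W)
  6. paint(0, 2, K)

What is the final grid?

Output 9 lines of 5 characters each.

Answer: WWKWW
WWWWW
WWWWW
WWWYW
WWWWY
YWWWW
WWWWW
WWWWR
GWWWW

Derivation:
After op 1 paint(5,0,Y):
BBBBB
BBBBB
BBBBB
BBBBB
BBBBY
YBBBB
BBBBB
BBBBB
BBBBB
After op 2 paint(7,4,R):
BBBBB
BBBBB
BBBBB
BBBBB
BBBBY
YBBBB
BBBBB
BBBBR
BBBBB
After op 3 paint(3,3,Y):
BBBBB
BBBBB
BBBBB
BBBYB
BBBBY
YBBBB
BBBBB
BBBBR
BBBBB
After op 4 paint(8,0,G):
BBBBB
BBBBB
BBBBB
BBBYB
BBBBY
YBBBB
BBBBB
BBBBR
GBBBB
After op 5 fill(4,2,W) [40 cells changed]:
WWWWW
WWWWW
WWWWW
WWWYW
WWWWY
YWWWW
WWWWW
WWWWR
GWWWW
After op 6 paint(0,2,K):
WWKWW
WWWWW
WWWWW
WWWYW
WWWWY
YWWWW
WWWWW
WWWWR
GWWWW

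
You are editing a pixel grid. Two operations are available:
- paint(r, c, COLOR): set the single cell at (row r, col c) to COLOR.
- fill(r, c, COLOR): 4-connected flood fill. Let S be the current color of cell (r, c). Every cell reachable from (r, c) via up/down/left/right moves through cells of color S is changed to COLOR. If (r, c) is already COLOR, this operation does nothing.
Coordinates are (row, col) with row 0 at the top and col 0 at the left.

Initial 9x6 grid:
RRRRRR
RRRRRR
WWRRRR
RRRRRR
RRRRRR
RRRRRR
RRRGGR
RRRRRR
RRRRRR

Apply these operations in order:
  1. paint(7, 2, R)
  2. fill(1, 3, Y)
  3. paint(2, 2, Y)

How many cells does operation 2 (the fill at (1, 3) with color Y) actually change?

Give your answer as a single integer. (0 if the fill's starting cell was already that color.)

Answer: 50

Derivation:
After op 1 paint(7,2,R):
RRRRRR
RRRRRR
WWRRRR
RRRRRR
RRRRRR
RRRRRR
RRRGGR
RRRRRR
RRRRRR
After op 2 fill(1,3,Y) [50 cells changed]:
YYYYYY
YYYYYY
WWYYYY
YYYYYY
YYYYYY
YYYYYY
YYYGGY
YYYYYY
YYYYYY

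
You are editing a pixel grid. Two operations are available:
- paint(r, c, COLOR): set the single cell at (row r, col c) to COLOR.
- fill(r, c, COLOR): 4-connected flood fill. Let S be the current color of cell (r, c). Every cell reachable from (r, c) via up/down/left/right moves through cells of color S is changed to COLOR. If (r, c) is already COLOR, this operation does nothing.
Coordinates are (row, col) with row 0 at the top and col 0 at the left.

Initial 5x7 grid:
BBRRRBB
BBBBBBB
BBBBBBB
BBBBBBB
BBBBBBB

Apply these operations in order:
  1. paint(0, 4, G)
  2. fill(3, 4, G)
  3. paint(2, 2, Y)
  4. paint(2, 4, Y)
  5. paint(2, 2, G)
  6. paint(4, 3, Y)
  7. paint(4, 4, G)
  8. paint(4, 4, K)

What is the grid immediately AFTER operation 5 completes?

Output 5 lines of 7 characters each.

Answer: GGRRGGG
GGGGGGG
GGGGYGG
GGGGGGG
GGGGGGG

Derivation:
After op 1 paint(0,4,G):
BBRRGBB
BBBBBBB
BBBBBBB
BBBBBBB
BBBBBBB
After op 2 fill(3,4,G) [32 cells changed]:
GGRRGGG
GGGGGGG
GGGGGGG
GGGGGGG
GGGGGGG
After op 3 paint(2,2,Y):
GGRRGGG
GGGGGGG
GGYGGGG
GGGGGGG
GGGGGGG
After op 4 paint(2,4,Y):
GGRRGGG
GGGGGGG
GGYGYGG
GGGGGGG
GGGGGGG
After op 5 paint(2,2,G):
GGRRGGG
GGGGGGG
GGGGYGG
GGGGGGG
GGGGGGG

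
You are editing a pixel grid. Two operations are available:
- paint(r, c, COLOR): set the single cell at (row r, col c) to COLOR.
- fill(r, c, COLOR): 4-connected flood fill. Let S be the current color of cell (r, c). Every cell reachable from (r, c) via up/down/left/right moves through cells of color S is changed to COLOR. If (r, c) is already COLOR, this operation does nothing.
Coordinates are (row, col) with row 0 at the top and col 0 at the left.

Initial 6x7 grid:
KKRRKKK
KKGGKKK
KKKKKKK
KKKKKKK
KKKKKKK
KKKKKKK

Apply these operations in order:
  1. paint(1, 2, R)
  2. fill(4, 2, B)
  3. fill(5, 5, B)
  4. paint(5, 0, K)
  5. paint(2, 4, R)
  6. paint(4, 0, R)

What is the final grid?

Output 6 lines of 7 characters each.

Answer: BBRRBBB
BBRGBBB
BBBBRBB
BBBBBBB
RBBBBBB
KBBBBBB

Derivation:
After op 1 paint(1,2,R):
KKRRKKK
KKRGKKK
KKKKKKK
KKKKKKK
KKKKKKK
KKKKKKK
After op 2 fill(4,2,B) [38 cells changed]:
BBRRBBB
BBRGBBB
BBBBBBB
BBBBBBB
BBBBBBB
BBBBBBB
After op 3 fill(5,5,B) [0 cells changed]:
BBRRBBB
BBRGBBB
BBBBBBB
BBBBBBB
BBBBBBB
BBBBBBB
After op 4 paint(5,0,K):
BBRRBBB
BBRGBBB
BBBBBBB
BBBBBBB
BBBBBBB
KBBBBBB
After op 5 paint(2,4,R):
BBRRBBB
BBRGBBB
BBBBRBB
BBBBBBB
BBBBBBB
KBBBBBB
After op 6 paint(4,0,R):
BBRRBBB
BBRGBBB
BBBBRBB
BBBBBBB
RBBBBBB
KBBBBBB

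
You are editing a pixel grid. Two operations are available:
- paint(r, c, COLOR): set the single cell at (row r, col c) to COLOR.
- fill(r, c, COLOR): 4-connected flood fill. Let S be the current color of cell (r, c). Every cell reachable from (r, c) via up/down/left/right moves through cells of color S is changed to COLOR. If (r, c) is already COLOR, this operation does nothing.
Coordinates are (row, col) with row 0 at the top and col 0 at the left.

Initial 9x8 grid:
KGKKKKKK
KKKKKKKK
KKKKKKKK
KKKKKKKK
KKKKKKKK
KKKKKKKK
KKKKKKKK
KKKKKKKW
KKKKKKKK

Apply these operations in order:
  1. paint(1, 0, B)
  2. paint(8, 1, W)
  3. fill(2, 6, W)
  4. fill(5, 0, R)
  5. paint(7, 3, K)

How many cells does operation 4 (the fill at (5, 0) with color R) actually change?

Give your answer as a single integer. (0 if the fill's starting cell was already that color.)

After op 1 paint(1,0,B):
KGKKKKKK
BKKKKKKK
KKKKKKKK
KKKKKKKK
KKKKKKKK
KKKKKKKK
KKKKKKKK
KKKKKKKW
KKKKKKKK
After op 2 paint(8,1,W):
KGKKKKKK
BKKKKKKK
KKKKKKKK
KKKKKKKK
KKKKKKKK
KKKKKKKK
KKKKKKKK
KKKKKKKW
KWKKKKKK
After op 3 fill(2,6,W) [67 cells changed]:
KGWWWWWW
BWWWWWWW
WWWWWWWW
WWWWWWWW
WWWWWWWW
WWWWWWWW
WWWWWWWW
WWWWWWWW
WWWWWWWW
After op 4 fill(5,0,R) [69 cells changed]:
KGRRRRRR
BRRRRRRR
RRRRRRRR
RRRRRRRR
RRRRRRRR
RRRRRRRR
RRRRRRRR
RRRRRRRR
RRRRRRRR

Answer: 69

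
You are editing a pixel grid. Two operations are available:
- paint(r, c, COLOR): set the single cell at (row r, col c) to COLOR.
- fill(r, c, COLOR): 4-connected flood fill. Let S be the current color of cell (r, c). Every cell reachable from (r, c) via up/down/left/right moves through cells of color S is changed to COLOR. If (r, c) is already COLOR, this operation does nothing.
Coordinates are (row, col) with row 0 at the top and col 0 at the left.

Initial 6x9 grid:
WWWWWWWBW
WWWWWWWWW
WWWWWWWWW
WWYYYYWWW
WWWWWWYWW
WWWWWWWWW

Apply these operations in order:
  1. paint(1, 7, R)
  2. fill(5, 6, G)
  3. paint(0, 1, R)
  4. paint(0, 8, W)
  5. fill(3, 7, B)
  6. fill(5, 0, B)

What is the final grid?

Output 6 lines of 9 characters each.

Answer: BRBBBBBBW
BBBBBBBRB
BBBBBBBBB
BBYYYYBBB
BBBBBBYBB
BBBBBBBBB

Derivation:
After op 1 paint(1,7,R):
WWWWWWWBW
WWWWWWWRW
WWWWWWWWW
WWYYYYWWW
WWWWWWYWW
WWWWWWWWW
After op 2 fill(5,6,G) [47 cells changed]:
GGGGGGGBG
GGGGGGGRG
GGGGGGGGG
GGYYYYGGG
GGGGGGYGG
GGGGGGGGG
After op 3 paint(0,1,R):
GRGGGGGBG
GGGGGGGRG
GGGGGGGGG
GGYYYYGGG
GGGGGGYGG
GGGGGGGGG
After op 4 paint(0,8,W):
GRGGGGGBW
GGGGGGGRG
GGGGGGGGG
GGYYYYGGG
GGGGGGYGG
GGGGGGGGG
After op 5 fill(3,7,B) [45 cells changed]:
BRBBBBBBW
BBBBBBBRB
BBBBBBBBB
BBYYYYBBB
BBBBBBYBB
BBBBBBBBB
After op 6 fill(5,0,B) [0 cells changed]:
BRBBBBBBW
BBBBBBBRB
BBBBBBBBB
BBYYYYBBB
BBBBBBYBB
BBBBBBBBB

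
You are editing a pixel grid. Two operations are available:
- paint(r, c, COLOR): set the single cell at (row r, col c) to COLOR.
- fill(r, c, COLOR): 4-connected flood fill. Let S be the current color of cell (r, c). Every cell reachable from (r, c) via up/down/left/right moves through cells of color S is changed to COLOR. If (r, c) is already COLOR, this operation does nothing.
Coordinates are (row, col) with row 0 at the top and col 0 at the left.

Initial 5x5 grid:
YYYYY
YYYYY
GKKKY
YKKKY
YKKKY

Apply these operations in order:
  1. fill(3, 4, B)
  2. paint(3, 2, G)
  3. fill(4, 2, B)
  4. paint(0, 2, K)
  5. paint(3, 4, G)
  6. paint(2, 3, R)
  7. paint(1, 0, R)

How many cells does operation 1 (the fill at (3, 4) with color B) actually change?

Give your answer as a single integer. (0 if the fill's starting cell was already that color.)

After op 1 fill(3,4,B) [13 cells changed]:
BBBBB
BBBBB
GKKKB
YKKKB
YKKKB

Answer: 13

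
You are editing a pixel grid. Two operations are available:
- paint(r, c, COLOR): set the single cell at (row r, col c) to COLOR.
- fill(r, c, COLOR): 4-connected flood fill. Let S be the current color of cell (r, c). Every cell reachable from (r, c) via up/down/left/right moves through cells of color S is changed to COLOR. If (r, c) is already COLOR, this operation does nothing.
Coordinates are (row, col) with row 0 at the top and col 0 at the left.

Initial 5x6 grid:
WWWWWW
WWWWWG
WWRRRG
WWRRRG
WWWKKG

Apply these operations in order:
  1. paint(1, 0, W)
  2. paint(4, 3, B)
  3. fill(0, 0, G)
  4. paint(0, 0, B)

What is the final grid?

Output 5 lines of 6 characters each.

After op 1 paint(1,0,W):
WWWWWW
WWWWWG
WWRRRG
WWRRRG
WWWKKG
After op 2 paint(4,3,B):
WWWWWW
WWWWWG
WWRRRG
WWRRRG
WWWBKG
After op 3 fill(0,0,G) [18 cells changed]:
GGGGGG
GGGGGG
GGRRRG
GGRRRG
GGGBKG
After op 4 paint(0,0,B):
BGGGGG
GGGGGG
GGRRRG
GGRRRG
GGGBKG

Answer: BGGGGG
GGGGGG
GGRRRG
GGRRRG
GGGBKG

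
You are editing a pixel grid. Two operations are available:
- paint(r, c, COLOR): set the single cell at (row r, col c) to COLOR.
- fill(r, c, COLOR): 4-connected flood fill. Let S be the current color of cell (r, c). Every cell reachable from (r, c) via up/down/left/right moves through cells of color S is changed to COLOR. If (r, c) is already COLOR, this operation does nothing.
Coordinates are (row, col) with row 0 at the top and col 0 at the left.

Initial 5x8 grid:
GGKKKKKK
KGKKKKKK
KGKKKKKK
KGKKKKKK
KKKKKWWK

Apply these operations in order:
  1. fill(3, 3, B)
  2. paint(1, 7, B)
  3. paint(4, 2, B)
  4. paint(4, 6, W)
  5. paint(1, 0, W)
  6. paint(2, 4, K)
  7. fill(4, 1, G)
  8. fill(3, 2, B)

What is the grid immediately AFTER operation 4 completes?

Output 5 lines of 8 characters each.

Answer: GGBBBBBB
BGBBBBBB
BGBBBBBB
BGBBBBBB
BBBBBWWB

Derivation:
After op 1 fill(3,3,B) [33 cells changed]:
GGBBBBBB
BGBBBBBB
BGBBBBBB
BGBBBBBB
BBBBBWWB
After op 2 paint(1,7,B):
GGBBBBBB
BGBBBBBB
BGBBBBBB
BGBBBBBB
BBBBBWWB
After op 3 paint(4,2,B):
GGBBBBBB
BGBBBBBB
BGBBBBBB
BGBBBBBB
BBBBBWWB
After op 4 paint(4,6,W):
GGBBBBBB
BGBBBBBB
BGBBBBBB
BGBBBBBB
BBBBBWWB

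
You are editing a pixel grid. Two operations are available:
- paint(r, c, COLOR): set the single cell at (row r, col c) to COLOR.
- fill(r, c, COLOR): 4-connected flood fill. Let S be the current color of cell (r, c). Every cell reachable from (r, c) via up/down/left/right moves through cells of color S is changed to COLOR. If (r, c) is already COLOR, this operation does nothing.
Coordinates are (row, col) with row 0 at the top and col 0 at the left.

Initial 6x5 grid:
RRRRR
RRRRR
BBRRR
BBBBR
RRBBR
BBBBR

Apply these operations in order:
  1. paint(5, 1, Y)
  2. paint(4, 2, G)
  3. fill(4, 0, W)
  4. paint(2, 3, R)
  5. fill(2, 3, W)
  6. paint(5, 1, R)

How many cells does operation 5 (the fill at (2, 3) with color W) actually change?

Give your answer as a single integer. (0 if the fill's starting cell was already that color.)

After op 1 paint(5,1,Y):
RRRRR
RRRRR
BBRRR
BBBBR
RRBBR
BYBBR
After op 2 paint(4,2,G):
RRRRR
RRRRR
BBRRR
BBBBR
RRGBR
BYBBR
After op 3 fill(4,0,W) [2 cells changed]:
RRRRR
RRRRR
BBRRR
BBBBR
WWGBR
BYBBR
After op 4 paint(2,3,R):
RRRRR
RRRRR
BBRRR
BBBBR
WWGBR
BYBBR
After op 5 fill(2,3,W) [16 cells changed]:
WWWWW
WWWWW
BBWWW
BBBBW
WWGBW
BYBBW

Answer: 16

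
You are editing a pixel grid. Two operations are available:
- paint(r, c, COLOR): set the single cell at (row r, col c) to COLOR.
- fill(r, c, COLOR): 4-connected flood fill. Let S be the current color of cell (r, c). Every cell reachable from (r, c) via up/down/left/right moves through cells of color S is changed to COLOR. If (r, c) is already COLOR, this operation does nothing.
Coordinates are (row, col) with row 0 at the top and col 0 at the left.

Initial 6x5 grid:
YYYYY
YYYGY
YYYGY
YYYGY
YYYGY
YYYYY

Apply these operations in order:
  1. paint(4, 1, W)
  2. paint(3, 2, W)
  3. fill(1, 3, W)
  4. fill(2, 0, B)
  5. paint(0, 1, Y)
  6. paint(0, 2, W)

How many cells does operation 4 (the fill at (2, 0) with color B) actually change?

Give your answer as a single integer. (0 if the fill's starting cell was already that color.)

After op 1 paint(4,1,W):
YYYYY
YYYGY
YYYGY
YYYGY
YWYGY
YYYYY
After op 2 paint(3,2,W):
YYYYY
YYYGY
YYYGY
YYWGY
YWYGY
YYYYY
After op 3 fill(1,3,W) [4 cells changed]:
YYYYY
YYYWY
YYYWY
YYWWY
YWYWY
YYYYY
After op 4 fill(2,0,B) [24 cells changed]:
BBBBB
BBBWB
BBBWB
BBWWB
BWBWB
BBBBB

Answer: 24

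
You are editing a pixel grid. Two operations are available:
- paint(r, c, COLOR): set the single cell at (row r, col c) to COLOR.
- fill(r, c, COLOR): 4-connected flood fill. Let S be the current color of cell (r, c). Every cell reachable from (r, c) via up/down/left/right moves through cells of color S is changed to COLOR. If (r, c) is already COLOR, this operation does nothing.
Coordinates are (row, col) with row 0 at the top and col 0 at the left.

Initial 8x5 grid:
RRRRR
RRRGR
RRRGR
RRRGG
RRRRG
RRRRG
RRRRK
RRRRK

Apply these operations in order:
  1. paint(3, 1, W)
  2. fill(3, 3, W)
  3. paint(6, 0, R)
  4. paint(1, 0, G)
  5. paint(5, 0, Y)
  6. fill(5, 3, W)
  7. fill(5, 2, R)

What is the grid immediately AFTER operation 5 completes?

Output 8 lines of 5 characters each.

After op 1 paint(3,1,W):
RRRRR
RRRGR
RRRGR
RWRGG
RRRRG
RRRRG
RRRRK
RRRRK
After op 2 fill(3,3,W) [6 cells changed]:
RRRRR
RRRWR
RRRWR
RWRWW
RRRRW
RRRRW
RRRRK
RRRRK
After op 3 paint(6,0,R):
RRRRR
RRRWR
RRRWR
RWRWW
RRRRW
RRRRW
RRRRK
RRRRK
After op 4 paint(1,0,G):
RRRRR
GRRWR
RRRWR
RWRWW
RRRRW
RRRRW
RRRRK
RRRRK
After op 5 paint(5,0,Y):
RRRRR
GRRWR
RRRWR
RWRWW
RRRRW
YRRRW
RRRRK
RRRRK

Answer: RRRRR
GRRWR
RRRWR
RWRWW
RRRRW
YRRRW
RRRRK
RRRRK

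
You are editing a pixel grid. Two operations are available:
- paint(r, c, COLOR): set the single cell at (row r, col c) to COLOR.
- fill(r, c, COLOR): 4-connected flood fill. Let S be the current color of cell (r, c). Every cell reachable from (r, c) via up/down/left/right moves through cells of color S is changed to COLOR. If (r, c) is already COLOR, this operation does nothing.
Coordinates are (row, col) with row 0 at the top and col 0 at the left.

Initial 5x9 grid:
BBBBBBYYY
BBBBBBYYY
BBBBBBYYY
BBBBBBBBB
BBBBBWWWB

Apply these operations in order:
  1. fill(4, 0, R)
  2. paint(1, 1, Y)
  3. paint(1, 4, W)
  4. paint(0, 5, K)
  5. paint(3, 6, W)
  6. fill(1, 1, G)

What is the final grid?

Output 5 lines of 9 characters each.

After op 1 fill(4,0,R) [33 cells changed]:
RRRRRRYYY
RRRRRRYYY
RRRRRRYYY
RRRRRRRRR
RRRRRWWWR
After op 2 paint(1,1,Y):
RRRRRRYYY
RYRRRRYYY
RRRRRRYYY
RRRRRRRRR
RRRRRWWWR
After op 3 paint(1,4,W):
RRRRRRYYY
RYRRWRYYY
RRRRRRYYY
RRRRRRRRR
RRRRRWWWR
After op 4 paint(0,5,K):
RRRRRKYYY
RYRRWRYYY
RRRRRRYYY
RRRRRRRRR
RRRRRWWWR
After op 5 paint(3,6,W):
RRRRRKYYY
RYRRWRYYY
RRRRRRYYY
RRRRRRWRR
RRRRRWWWR
After op 6 fill(1,1,G) [1 cells changed]:
RRRRRKYYY
RGRRWRYYY
RRRRRRYYY
RRRRRRWRR
RRRRRWWWR

Answer: RRRRRKYYY
RGRRWRYYY
RRRRRRYYY
RRRRRRWRR
RRRRRWWWR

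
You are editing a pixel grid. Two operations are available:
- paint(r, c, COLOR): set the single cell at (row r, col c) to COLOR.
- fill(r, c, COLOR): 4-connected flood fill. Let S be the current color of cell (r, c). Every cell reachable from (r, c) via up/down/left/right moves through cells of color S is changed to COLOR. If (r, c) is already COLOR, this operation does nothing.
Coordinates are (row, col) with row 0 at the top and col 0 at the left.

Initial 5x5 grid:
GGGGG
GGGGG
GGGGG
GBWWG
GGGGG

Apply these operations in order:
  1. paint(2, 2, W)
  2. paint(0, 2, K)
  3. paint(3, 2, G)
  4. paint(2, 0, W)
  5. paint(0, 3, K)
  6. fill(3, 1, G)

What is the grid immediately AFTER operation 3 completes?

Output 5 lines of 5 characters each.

After op 1 paint(2,2,W):
GGGGG
GGGGG
GGWGG
GBWWG
GGGGG
After op 2 paint(0,2,K):
GGKGG
GGGGG
GGWGG
GBWWG
GGGGG
After op 3 paint(3,2,G):
GGKGG
GGGGG
GGWGG
GBGWG
GGGGG

Answer: GGKGG
GGGGG
GGWGG
GBGWG
GGGGG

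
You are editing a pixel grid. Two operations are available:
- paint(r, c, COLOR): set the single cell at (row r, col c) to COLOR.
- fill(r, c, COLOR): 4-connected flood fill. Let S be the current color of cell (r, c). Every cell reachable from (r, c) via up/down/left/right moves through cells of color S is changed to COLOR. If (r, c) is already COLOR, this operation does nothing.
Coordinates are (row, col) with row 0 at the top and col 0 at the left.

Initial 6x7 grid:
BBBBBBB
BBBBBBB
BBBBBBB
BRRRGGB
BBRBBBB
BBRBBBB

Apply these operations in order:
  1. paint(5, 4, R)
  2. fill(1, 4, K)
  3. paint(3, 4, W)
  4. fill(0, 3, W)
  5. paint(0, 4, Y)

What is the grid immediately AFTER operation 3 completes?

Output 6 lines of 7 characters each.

After op 1 paint(5,4,R):
BBBBBBB
BBBBBBB
BBBBBBB
BRRRGGB
BBRBBBB
BBRBRBB
After op 2 fill(1,4,K) [34 cells changed]:
KKKKKKK
KKKKKKK
KKKKKKK
KRRRGGK
KKRKKKK
KKRKRKK
After op 3 paint(3,4,W):
KKKKKKK
KKKKKKK
KKKKKKK
KRRRWGK
KKRKKKK
KKRKRKK

Answer: KKKKKKK
KKKKKKK
KKKKKKK
KRRRWGK
KKRKKKK
KKRKRKK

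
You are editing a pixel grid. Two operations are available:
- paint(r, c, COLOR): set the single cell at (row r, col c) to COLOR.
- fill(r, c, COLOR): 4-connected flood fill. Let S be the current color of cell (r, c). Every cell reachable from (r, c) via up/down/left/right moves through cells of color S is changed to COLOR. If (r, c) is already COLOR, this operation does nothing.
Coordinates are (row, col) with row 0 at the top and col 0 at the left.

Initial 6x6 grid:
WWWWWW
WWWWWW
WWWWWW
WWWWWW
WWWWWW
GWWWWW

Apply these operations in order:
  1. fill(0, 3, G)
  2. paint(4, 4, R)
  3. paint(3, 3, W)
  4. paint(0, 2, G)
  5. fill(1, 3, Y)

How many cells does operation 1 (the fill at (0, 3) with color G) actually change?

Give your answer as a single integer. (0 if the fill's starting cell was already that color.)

Answer: 35

Derivation:
After op 1 fill(0,3,G) [35 cells changed]:
GGGGGG
GGGGGG
GGGGGG
GGGGGG
GGGGGG
GGGGGG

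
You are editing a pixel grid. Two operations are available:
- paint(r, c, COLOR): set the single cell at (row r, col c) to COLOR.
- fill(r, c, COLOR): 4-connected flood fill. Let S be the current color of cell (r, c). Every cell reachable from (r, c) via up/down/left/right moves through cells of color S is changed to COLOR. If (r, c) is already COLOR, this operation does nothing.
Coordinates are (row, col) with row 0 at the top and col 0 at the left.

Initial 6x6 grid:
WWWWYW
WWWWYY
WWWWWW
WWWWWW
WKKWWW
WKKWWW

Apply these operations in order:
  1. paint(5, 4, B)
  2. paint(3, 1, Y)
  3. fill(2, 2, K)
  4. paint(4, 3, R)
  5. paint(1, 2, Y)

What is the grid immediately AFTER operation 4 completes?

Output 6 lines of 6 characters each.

Answer: KKKKYW
KKKKYY
KKKKKK
KYKKKK
KKKRKK
KKKKBK

Derivation:
After op 1 paint(5,4,B):
WWWWYW
WWWWYY
WWWWWW
WWWWWW
WKKWWW
WKKWBW
After op 2 paint(3,1,Y):
WWWWYW
WWWWYY
WWWWWW
WYWWWW
WKKWWW
WKKWBW
After op 3 fill(2,2,K) [26 cells changed]:
KKKKYW
KKKKYY
KKKKKK
KYKKKK
KKKKKK
KKKKBK
After op 4 paint(4,3,R):
KKKKYW
KKKKYY
KKKKKK
KYKKKK
KKKRKK
KKKKBK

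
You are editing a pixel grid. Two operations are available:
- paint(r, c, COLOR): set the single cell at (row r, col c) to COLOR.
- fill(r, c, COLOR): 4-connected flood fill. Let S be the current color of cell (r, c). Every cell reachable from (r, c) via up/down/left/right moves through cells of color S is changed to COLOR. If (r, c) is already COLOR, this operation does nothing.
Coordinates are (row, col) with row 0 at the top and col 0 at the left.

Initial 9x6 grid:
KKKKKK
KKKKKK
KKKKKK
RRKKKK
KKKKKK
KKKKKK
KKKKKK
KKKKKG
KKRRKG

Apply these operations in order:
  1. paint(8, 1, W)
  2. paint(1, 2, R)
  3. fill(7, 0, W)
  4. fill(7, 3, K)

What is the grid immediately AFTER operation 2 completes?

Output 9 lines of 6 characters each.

After op 1 paint(8,1,W):
KKKKKK
KKKKKK
KKKKKK
RRKKKK
KKKKKK
KKKKKK
KKKKKK
KKKKKG
KWRRKG
After op 2 paint(1,2,R):
KKKKKK
KKRKKK
KKKKKK
RRKKKK
KKKKKK
KKKKKK
KKKKKK
KKKKKG
KWRRKG

Answer: KKKKKK
KKRKKK
KKKKKK
RRKKKK
KKKKKK
KKKKKK
KKKKKK
KKKKKG
KWRRKG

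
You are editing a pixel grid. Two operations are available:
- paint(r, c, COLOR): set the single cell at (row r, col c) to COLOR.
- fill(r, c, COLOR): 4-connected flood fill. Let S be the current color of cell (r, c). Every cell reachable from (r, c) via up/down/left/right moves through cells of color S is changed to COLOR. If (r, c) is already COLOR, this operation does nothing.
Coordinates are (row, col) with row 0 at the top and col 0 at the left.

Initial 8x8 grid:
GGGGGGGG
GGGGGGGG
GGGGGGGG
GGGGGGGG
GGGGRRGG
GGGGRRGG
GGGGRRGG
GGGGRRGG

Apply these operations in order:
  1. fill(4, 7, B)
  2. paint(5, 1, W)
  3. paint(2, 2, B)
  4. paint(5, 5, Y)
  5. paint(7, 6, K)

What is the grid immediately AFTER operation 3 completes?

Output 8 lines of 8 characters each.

After op 1 fill(4,7,B) [56 cells changed]:
BBBBBBBB
BBBBBBBB
BBBBBBBB
BBBBBBBB
BBBBRRBB
BBBBRRBB
BBBBRRBB
BBBBRRBB
After op 2 paint(5,1,W):
BBBBBBBB
BBBBBBBB
BBBBBBBB
BBBBBBBB
BBBBRRBB
BWBBRRBB
BBBBRRBB
BBBBRRBB
After op 3 paint(2,2,B):
BBBBBBBB
BBBBBBBB
BBBBBBBB
BBBBBBBB
BBBBRRBB
BWBBRRBB
BBBBRRBB
BBBBRRBB

Answer: BBBBBBBB
BBBBBBBB
BBBBBBBB
BBBBBBBB
BBBBRRBB
BWBBRRBB
BBBBRRBB
BBBBRRBB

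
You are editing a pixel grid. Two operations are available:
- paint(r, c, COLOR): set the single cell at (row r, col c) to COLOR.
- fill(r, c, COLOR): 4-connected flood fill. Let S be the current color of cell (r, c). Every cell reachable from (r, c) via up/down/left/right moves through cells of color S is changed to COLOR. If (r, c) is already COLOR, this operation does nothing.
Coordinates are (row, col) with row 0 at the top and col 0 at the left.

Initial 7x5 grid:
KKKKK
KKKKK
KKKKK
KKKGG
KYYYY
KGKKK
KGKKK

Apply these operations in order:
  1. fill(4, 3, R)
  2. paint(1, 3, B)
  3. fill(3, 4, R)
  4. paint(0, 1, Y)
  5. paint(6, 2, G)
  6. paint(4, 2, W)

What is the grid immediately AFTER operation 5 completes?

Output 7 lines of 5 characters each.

Answer: KYKKK
KKKBK
KKKKK
KKKRR
KRRRR
KGKKK
KGGKK

Derivation:
After op 1 fill(4,3,R) [4 cells changed]:
KKKKK
KKKKK
KKKKK
KKKGG
KRRRR
KGKKK
KGKKK
After op 2 paint(1,3,B):
KKKKK
KKKBK
KKKKK
KKKGG
KRRRR
KGKKK
KGKKK
After op 3 fill(3,4,R) [2 cells changed]:
KKKKK
KKKBK
KKKKK
KKKRR
KRRRR
KGKKK
KGKKK
After op 4 paint(0,1,Y):
KYKKK
KKKBK
KKKKK
KKKRR
KRRRR
KGKKK
KGKKK
After op 5 paint(6,2,G):
KYKKK
KKKBK
KKKKK
KKKRR
KRRRR
KGKKK
KGGKK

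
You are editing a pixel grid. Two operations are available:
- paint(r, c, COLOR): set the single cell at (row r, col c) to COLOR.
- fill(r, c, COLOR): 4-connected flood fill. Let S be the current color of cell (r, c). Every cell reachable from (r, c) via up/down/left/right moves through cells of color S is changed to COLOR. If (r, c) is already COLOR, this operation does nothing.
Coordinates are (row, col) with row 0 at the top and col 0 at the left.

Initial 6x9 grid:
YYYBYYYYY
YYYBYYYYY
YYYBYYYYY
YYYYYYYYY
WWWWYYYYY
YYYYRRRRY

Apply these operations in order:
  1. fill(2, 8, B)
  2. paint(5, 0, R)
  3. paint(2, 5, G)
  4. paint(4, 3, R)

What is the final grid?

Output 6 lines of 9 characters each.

After op 1 fill(2,8,B) [39 cells changed]:
BBBBBBBBB
BBBBBBBBB
BBBBBBBBB
BBBBBBBBB
WWWWBBBBB
YYYYRRRRB
After op 2 paint(5,0,R):
BBBBBBBBB
BBBBBBBBB
BBBBBBBBB
BBBBBBBBB
WWWWBBBBB
RYYYRRRRB
After op 3 paint(2,5,G):
BBBBBBBBB
BBBBBBBBB
BBBBBGBBB
BBBBBBBBB
WWWWBBBBB
RYYYRRRRB
After op 4 paint(4,3,R):
BBBBBBBBB
BBBBBBBBB
BBBBBGBBB
BBBBBBBBB
WWWRBBBBB
RYYYRRRRB

Answer: BBBBBBBBB
BBBBBBBBB
BBBBBGBBB
BBBBBBBBB
WWWRBBBBB
RYYYRRRRB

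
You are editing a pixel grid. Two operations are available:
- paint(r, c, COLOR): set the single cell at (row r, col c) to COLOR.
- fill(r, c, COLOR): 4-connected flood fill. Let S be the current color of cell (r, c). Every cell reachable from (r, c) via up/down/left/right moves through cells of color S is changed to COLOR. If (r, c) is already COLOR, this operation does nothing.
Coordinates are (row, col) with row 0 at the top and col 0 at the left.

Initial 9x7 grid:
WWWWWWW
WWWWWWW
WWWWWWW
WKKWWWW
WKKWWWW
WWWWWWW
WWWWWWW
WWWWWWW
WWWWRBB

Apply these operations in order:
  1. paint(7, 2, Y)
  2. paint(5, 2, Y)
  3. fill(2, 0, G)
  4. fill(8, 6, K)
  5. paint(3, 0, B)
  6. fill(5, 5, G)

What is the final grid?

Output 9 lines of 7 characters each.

Answer: GGGGGGG
GGGGGGG
GGGGGGG
BKKGGGG
GKKGGGG
GGYGGGG
GGGGGGG
GGYGGGG
GGGGRKK

Derivation:
After op 1 paint(7,2,Y):
WWWWWWW
WWWWWWW
WWWWWWW
WKKWWWW
WKKWWWW
WWWWWWW
WWWWWWW
WWYWWWW
WWWWRBB
After op 2 paint(5,2,Y):
WWWWWWW
WWWWWWW
WWWWWWW
WKKWWWW
WKKWWWW
WWYWWWW
WWWWWWW
WWYWWWW
WWWWRBB
After op 3 fill(2,0,G) [54 cells changed]:
GGGGGGG
GGGGGGG
GGGGGGG
GKKGGGG
GKKGGGG
GGYGGGG
GGGGGGG
GGYGGGG
GGGGRBB
After op 4 fill(8,6,K) [2 cells changed]:
GGGGGGG
GGGGGGG
GGGGGGG
GKKGGGG
GKKGGGG
GGYGGGG
GGGGGGG
GGYGGGG
GGGGRKK
After op 5 paint(3,0,B):
GGGGGGG
GGGGGGG
GGGGGGG
BKKGGGG
GKKGGGG
GGYGGGG
GGGGGGG
GGYGGGG
GGGGRKK
After op 6 fill(5,5,G) [0 cells changed]:
GGGGGGG
GGGGGGG
GGGGGGG
BKKGGGG
GKKGGGG
GGYGGGG
GGGGGGG
GGYGGGG
GGGGRKK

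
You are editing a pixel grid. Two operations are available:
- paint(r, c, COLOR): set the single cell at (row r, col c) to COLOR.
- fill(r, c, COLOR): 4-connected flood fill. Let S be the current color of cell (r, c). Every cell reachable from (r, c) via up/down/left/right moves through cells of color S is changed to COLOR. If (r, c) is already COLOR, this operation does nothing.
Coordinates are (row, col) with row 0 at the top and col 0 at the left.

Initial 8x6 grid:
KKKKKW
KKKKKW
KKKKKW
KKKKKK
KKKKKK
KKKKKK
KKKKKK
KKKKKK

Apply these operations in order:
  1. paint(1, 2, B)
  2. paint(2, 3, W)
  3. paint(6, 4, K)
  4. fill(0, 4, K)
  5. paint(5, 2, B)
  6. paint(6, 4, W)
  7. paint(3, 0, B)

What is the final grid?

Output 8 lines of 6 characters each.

After op 1 paint(1,2,B):
KKKKKW
KKBKKW
KKKKKW
KKKKKK
KKKKKK
KKKKKK
KKKKKK
KKKKKK
After op 2 paint(2,3,W):
KKKKKW
KKBKKW
KKKWKW
KKKKKK
KKKKKK
KKKKKK
KKKKKK
KKKKKK
After op 3 paint(6,4,K):
KKKKKW
KKBKKW
KKKWKW
KKKKKK
KKKKKK
KKKKKK
KKKKKK
KKKKKK
After op 4 fill(0,4,K) [0 cells changed]:
KKKKKW
KKBKKW
KKKWKW
KKKKKK
KKKKKK
KKKKKK
KKKKKK
KKKKKK
After op 5 paint(5,2,B):
KKKKKW
KKBKKW
KKKWKW
KKKKKK
KKKKKK
KKBKKK
KKKKKK
KKKKKK
After op 6 paint(6,4,W):
KKKKKW
KKBKKW
KKKWKW
KKKKKK
KKKKKK
KKBKKK
KKKKWK
KKKKKK
After op 7 paint(3,0,B):
KKKKKW
KKBKKW
KKKWKW
BKKKKK
KKKKKK
KKBKKK
KKKKWK
KKKKKK

Answer: KKKKKW
KKBKKW
KKKWKW
BKKKKK
KKKKKK
KKBKKK
KKKKWK
KKKKKK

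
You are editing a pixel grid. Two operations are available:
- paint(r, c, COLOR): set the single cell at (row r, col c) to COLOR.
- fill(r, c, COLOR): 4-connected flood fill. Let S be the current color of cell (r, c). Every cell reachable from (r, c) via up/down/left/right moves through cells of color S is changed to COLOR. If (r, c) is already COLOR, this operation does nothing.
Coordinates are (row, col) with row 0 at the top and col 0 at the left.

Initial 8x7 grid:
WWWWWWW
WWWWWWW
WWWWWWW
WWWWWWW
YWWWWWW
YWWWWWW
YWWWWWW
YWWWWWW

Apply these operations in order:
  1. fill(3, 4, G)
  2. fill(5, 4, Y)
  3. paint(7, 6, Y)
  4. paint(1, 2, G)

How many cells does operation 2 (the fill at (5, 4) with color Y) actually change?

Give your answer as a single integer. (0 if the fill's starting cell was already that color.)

After op 1 fill(3,4,G) [52 cells changed]:
GGGGGGG
GGGGGGG
GGGGGGG
GGGGGGG
YGGGGGG
YGGGGGG
YGGGGGG
YGGGGGG
After op 2 fill(5,4,Y) [52 cells changed]:
YYYYYYY
YYYYYYY
YYYYYYY
YYYYYYY
YYYYYYY
YYYYYYY
YYYYYYY
YYYYYYY

Answer: 52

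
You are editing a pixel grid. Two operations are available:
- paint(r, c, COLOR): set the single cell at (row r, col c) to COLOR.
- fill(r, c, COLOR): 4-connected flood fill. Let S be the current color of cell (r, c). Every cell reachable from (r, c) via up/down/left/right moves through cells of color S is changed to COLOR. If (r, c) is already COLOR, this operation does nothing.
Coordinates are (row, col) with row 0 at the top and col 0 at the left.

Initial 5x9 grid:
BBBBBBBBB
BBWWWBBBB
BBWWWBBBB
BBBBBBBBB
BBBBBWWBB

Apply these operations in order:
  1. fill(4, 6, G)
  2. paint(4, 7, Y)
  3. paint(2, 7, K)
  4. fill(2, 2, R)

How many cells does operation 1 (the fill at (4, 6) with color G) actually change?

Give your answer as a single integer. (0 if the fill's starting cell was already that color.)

Answer: 2

Derivation:
After op 1 fill(4,6,G) [2 cells changed]:
BBBBBBBBB
BBWWWBBBB
BBWWWBBBB
BBBBBBBBB
BBBBBGGBB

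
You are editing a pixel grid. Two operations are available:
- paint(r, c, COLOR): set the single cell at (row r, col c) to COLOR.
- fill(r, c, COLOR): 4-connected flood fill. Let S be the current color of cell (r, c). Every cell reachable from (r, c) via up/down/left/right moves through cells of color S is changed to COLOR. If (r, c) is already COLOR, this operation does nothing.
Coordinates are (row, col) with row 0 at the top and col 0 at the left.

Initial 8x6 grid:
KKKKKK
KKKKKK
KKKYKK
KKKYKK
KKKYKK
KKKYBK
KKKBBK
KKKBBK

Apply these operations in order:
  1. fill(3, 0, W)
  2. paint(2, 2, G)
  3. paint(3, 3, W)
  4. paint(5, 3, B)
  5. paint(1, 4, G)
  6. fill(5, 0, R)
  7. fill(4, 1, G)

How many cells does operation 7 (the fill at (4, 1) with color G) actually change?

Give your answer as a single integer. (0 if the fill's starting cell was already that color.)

After op 1 fill(3,0,W) [39 cells changed]:
WWWWWW
WWWWWW
WWWYWW
WWWYWW
WWWYWW
WWWYBW
WWWBBW
WWWBBW
After op 2 paint(2,2,G):
WWWWWW
WWWWWW
WWGYWW
WWWYWW
WWWYWW
WWWYBW
WWWBBW
WWWBBW
After op 3 paint(3,3,W):
WWWWWW
WWWWWW
WWGYWW
WWWWWW
WWWYWW
WWWYBW
WWWBBW
WWWBBW
After op 4 paint(5,3,B):
WWWWWW
WWWWWW
WWGYWW
WWWWWW
WWWYWW
WWWBBW
WWWBBW
WWWBBW
After op 5 paint(1,4,G):
WWWWWW
WWWWGW
WWGYWW
WWWWWW
WWWYWW
WWWBBW
WWWBBW
WWWBBW
After op 6 fill(5,0,R) [38 cells changed]:
RRRRRR
RRRRGR
RRGYRR
RRRRRR
RRRYRR
RRRBBR
RRRBBR
RRRBBR
After op 7 fill(4,1,G) [38 cells changed]:
GGGGGG
GGGGGG
GGGYGG
GGGGGG
GGGYGG
GGGBBG
GGGBBG
GGGBBG

Answer: 38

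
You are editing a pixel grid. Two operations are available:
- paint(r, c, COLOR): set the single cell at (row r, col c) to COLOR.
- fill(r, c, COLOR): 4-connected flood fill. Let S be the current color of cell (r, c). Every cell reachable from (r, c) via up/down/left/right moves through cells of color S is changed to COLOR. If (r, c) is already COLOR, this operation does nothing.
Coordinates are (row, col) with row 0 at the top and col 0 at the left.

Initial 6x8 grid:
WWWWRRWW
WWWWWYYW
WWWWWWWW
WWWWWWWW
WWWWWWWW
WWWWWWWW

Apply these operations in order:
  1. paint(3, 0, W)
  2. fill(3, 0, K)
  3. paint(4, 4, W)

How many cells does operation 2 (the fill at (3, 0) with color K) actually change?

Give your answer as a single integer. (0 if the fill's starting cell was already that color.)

Answer: 44

Derivation:
After op 1 paint(3,0,W):
WWWWRRWW
WWWWWYYW
WWWWWWWW
WWWWWWWW
WWWWWWWW
WWWWWWWW
After op 2 fill(3,0,K) [44 cells changed]:
KKKKRRKK
KKKKKYYK
KKKKKKKK
KKKKKKKK
KKKKKKKK
KKKKKKKK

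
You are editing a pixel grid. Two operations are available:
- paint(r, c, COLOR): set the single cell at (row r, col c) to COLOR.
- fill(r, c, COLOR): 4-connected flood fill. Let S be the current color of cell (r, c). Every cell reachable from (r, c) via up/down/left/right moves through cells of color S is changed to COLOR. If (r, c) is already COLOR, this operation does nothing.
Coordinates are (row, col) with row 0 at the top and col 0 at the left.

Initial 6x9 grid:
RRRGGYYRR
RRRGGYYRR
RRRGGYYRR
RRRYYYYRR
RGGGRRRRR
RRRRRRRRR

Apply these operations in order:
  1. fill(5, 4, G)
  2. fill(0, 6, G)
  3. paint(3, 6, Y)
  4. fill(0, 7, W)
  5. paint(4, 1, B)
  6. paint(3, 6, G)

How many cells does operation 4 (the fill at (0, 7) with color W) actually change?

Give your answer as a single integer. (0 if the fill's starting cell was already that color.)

After op 1 fill(5,4,G) [35 cells changed]:
GGGGGYYGG
GGGGGYYGG
GGGGGYYGG
GGGYYYYGG
GGGGGGGGG
GGGGGGGGG
After op 2 fill(0,6,G) [10 cells changed]:
GGGGGGGGG
GGGGGGGGG
GGGGGGGGG
GGGGGGGGG
GGGGGGGGG
GGGGGGGGG
After op 3 paint(3,6,Y):
GGGGGGGGG
GGGGGGGGG
GGGGGGGGG
GGGGGGYGG
GGGGGGGGG
GGGGGGGGG
After op 4 fill(0,7,W) [53 cells changed]:
WWWWWWWWW
WWWWWWWWW
WWWWWWWWW
WWWWWWYWW
WWWWWWWWW
WWWWWWWWW

Answer: 53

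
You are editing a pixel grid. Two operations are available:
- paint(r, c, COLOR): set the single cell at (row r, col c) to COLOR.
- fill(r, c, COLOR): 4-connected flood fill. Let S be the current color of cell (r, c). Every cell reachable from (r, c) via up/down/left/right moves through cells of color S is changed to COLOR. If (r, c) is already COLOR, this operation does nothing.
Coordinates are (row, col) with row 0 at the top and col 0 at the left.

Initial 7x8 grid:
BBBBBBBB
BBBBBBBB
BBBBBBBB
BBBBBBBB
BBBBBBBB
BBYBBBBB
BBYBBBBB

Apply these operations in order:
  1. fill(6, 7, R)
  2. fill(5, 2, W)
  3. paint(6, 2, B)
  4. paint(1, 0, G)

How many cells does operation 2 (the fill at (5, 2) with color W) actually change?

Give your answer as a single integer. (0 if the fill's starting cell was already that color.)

Answer: 2

Derivation:
After op 1 fill(6,7,R) [54 cells changed]:
RRRRRRRR
RRRRRRRR
RRRRRRRR
RRRRRRRR
RRRRRRRR
RRYRRRRR
RRYRRRRR
After op 2 fill(5,2,W) [2 cells changed]:
RRRRRRRR
RRRRRRRR
RRRRRRRR
RRRRRRRR
RRRRRRRR
RRWRRRRR
RRWRRRRR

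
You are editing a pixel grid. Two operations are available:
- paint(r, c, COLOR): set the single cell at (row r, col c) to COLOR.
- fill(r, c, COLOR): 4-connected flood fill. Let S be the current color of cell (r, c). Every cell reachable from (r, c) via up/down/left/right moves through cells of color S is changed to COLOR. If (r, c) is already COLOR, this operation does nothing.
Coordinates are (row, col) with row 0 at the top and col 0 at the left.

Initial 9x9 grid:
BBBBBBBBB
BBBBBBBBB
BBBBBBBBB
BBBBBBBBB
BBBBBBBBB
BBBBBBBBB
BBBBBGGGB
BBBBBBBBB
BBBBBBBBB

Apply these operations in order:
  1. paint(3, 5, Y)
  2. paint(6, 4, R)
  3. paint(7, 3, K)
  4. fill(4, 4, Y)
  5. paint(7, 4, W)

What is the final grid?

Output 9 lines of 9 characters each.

Answer: YYYYYYYYY
YYYYYYYYY
YYYYYYYYY
YYYYYYYYY
YYYYYYYYY
YYYYYYYYY
YYYYRGGGY
YYYKWYYYY
YYYYYYYYY

Derivation:
After op 1 paint(3,5,Y):
BBBBBBBBB
BBBBBBBBB
BBBBBBBBB
BBBBBYBBB
BBBBBBBBB
BBBBBBBBB
BBBBBGGGB
BBBBBBBBB
BBBBBBBBB
After op 2 paint(6,4,R):
BBBBBBBBB
BBBBBBBBB
BBBBBBBBB
BBBBBYBBB
BBBBBBBBB
BBBBBBBBB
BBBBRGGGB
BBBBBBBBB
BBBBBBBBB
After op 3 paint(7,3,K):
BBBBBBBBB
BBBBBBBBB
BBBBBBBBB
BBBBBYBBB
BBBBBBBBB
BBBBBBBBB
BBBBRGGGB
BBBKBBBBB
BBBBBBBBB
After op 4 fill(4,4,Y) [75 cells changed]:
YYYYYYYYY
YYYYYYYYY
YYYYYYYYY
YYYYYYYYY
YYYYYYYYY
YYYYYYYYY
YYYYRGGGY
YYYKYYYYY
YYYYYYYYY
After op 5 paint(7,4,W):
YYYYYYYYY
YYYYYYYYY
YYYYYYYYY
YYYYYYYYY
YYYYYYYYY
YYYYYYYYY
YYYYRGGGY
YYYKWYYYY
YYYYYYYYY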